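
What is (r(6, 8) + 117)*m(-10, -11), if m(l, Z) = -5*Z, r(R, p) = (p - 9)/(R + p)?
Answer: 90035/14 ≈ 6431.1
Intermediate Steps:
r(R, p) = (-9 + p)/(R + p)
(r(6, 8) + 117)*m(-10, -11) = ((-9 + 8)/(6 + 8) + 117)*(-5*(-11)) = (-1/14 + 117)*55 = (1637/14)*55 = 90035/14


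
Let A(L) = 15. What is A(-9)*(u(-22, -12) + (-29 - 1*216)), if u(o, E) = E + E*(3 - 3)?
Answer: -3855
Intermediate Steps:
u(o, E) = E (u(o, E) = E + E*0 = E + 0 = E)
A(-9)*(u(-22, -12) + (-29 - 1*216)) = 15*(-12 + (-29 - 1*216)) = 15*(-12 + (-29 - 216)) = 15*(-12 - 245) = 15*(-257) = -3855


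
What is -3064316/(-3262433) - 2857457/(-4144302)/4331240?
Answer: 2894967324062767819/3082134914038377360 ≈ 0.93927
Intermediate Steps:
-3064316/(-3262433) - 2857457/(-4144302)/4331240 = -3064316*(-1/3262433) - 2857457*(-1/4144302)*(1/4331240) = 3064316/3262433 + (2857457/4144302)*(1/4331240) = 3064316/3262433 + 2857457/17949966594480 = 2894967324062767819/3082134914038377360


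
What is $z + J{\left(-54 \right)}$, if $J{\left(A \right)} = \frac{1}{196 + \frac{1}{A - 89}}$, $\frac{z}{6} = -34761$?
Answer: $- \frac{5845479139}{28027} \approx -2.0857 \cdot 10^{5}$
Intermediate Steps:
$z = -208566$ ($z = 6 \left(-34761\right) = -208566$)
$J{\left(A \right)} = \frac{1}{196 + \frac{1}{-89 + A}}$
$z + J{\left(-54 \right)} = -208566 + \frac{-89 - 54}{-17443 + 196 \left(-54\right)} = -208566 + \frac{1}{-17443 - 10584} \left(-143\right) = -208566 + \frac{1}{-28027} \left(-143\right) = -208566 - - \frac{143}{28027} = -208566 + \frac{143}{28027} = - \frac{5845479139}{28027}$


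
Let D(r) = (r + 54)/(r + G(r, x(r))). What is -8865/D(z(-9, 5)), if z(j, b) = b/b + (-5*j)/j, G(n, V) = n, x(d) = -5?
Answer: 7092/5 ≈ 1418.4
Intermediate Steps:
z(j, b) = -4 (z(j, b) = 1 - 5 = -4)
D(r) = (54 + r)/(2*r) (D(r) = (r + 54)/(r + r) = (54 + r)/((2*r)) = (54 + r)*(1/(2*r)) = (54 + r)/(2*r))
-8865/D(z(-9, 5)) = -8865*(-8/(54 - 4)) = -8865/((1/2)*(-1/4)*50) = -8865/(-25/4) = -8865*(-4/25) = 7092/5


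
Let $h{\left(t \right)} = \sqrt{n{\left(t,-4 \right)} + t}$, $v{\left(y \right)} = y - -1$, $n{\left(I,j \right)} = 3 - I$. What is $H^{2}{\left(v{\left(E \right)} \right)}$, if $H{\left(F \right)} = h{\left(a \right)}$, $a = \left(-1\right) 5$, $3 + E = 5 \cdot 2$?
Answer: $3$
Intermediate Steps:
$E = 7$ ($E = -3 + 5 \cdot 2 = -3 + 10 = 7$)
$v{\left(y \right)} = 1 + y$ ($v{\left(y \right)} = y + 1 = 1 + y$)
$a = -5$
$h{\left(t \right)} = \sqrt{3}$ ($h{\left(t \right)} = \sqrt{\left(3 - t\right) + t} = \sqrt{3}$)
$H{\left(F \right)} = \sqrt{3}$
$H^{2}{\left(v{\left(E \right)} \right)} = \left(\sqrt{3}\right)^{2} = 3$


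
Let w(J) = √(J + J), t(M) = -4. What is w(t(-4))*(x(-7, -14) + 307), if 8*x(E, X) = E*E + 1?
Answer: 1253*I*√2/2 ≈ 886.0*I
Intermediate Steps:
x(E, X) = ⅛ + E²/8 (x(E, X) = (E*E + 1)/8 = (E² + 1)/8 = (1 + E²)/8 = ⅛ + E²/8)
w(J) = √2*√J (w(J) = √(2*J) = √2*√J)
w(t(-4))*(x(-7, -14) + 307) = (√2*√(-4))*((⅛ + (⅛)*(-7)²) + 307) = (√2*(2*I))*((⅛ + (⅛)*49) + 307) = (2*I*√2)*((⅛ + 49/8) + 307) = (2*I*√2)*(25/4 + 307) = (2*I*√2)*(1253/4) = 1253*I*√2/2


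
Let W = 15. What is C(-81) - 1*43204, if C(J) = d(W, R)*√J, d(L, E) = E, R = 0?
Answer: -43204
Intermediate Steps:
C(J) = 0 (C(J) = 0*√J = 0)
C(-81) - 1*43204 = 0 - 1*43204 = 0 - 43204 = -43204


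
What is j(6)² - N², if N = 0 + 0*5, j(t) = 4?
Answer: 16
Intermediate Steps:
N = 0 (N = 0 + 0 = 0)
j(6)² - N² = 4² - 1*0² = 16 - 1*0 = 16 + 0 = 16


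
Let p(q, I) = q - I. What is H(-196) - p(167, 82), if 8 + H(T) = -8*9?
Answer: -165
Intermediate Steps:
H(T) = -80 (H(T) = -8 - 8*9 = -8 - 72 = -80)
H(-196) - p(167, 82) = -80 - (167 - 1*82) = -80 - (167 - 82) = -80 - 1*85 = -80 - 85 = -165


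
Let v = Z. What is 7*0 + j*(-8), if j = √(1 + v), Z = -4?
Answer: -8*I*√3 ≈ -13.856*I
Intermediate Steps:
v = -4
j = I*√3 (j = √(1 - 4) = √(-3) = I*√3 ≈ 1.732*I)
7*0 + j*(-8) = 7*0 + (I*√3)*(-8) = 0 - 8*I*√3 = -8*I*√3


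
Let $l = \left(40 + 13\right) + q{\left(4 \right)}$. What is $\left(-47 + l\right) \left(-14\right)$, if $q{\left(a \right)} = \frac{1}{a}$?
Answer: $- \frac{175}{2} \approx -87.5$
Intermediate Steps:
$l = \frac{213}{4}$ ($l = \left(40 + 13\right) + \frac{1}{4} = 53 + \frac{1}{4} = \frac{213}{4} \approx 53.25$)
$\left(-47 + l\right) \left(-14\right) = \left(-47 + \frac{213}{4}\right) \left(-14\right) = \frac{25}{4} \left(-14\right) = - \frac{175}{2}$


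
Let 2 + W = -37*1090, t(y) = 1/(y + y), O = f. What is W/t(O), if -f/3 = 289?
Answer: 69935688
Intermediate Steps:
f = -867 (f = -3*289 = -867)
O = -867
t(y) = 1/(2*y)
W = -40332 (W = -2 - 37*1090 = -2 - 40330 = -40332)
W/t(O) = -40332/((½)/(-867)) = -40332/((½)*(-1/867)) = -40332/(-1/1734) = -40332*(-1734) = 69935688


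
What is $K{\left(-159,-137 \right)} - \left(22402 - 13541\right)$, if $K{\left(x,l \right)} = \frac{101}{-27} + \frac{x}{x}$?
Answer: $- \frac{239321}{27} \approx -8863.7$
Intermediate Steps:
$K{\left(x,l \right)} = - \frac{74}{27}$ ($K{\left(x,l \right)} = 101 \left(- \frac{1}{27}\right) + 1 = - \frac{101}{27} + 1 = - \frac{74}{27}$)
$K{\left(-159,-137 \right)} - \left(22402 - 13541\right) = - \frac{74}{27} - \left(22402 - 13541\right) = - \frac{74}{27} - 8861 = - \frac{239321}{27}$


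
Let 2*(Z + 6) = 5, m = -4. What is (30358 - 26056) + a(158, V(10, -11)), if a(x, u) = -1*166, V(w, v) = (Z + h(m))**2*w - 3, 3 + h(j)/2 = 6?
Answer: 4136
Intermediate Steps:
h(j) = 6 (h(j) = -6 + 2*6 = -6 + 12 = 6)
Z = -7/2 (Z = -6 + (1/2)*5 = -6 + 5/2 = -7/2 ≈ -3.5000)
V(w, v) = -3 + 25*w/4 (V(w, v) = (-7/2 + 6)**2*w - 3 = (5/2)**2*w - 3 = 25*w/4 - 3 = -3 + 25*w/4)
a(x, u) = -166
(30358 - 26056) + a(158, V(10, -11)) = (30358 - 26056) - 166 = 4302 - 166 = 4136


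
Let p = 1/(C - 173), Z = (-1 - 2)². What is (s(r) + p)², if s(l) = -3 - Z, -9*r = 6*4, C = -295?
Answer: 31550689/219024 ≈ 144.05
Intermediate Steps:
Z = 9 (Z = (-3)² = 9)
r = -8/3 (r = -2*4/3 = -⅑*24 = -8/3 ≈ -2.6667)
s(l) = -12 (s(l) = -3 - 1*9 = -3 - 9 = -12)
p = -1/468 (p = 1/(-295 - 173) = 1/(-468) = -1/468 ≈ -0.0021368)
(s(r) + p)² = (-12 - 1/468)² = (-5617/468)² = 31550689/219024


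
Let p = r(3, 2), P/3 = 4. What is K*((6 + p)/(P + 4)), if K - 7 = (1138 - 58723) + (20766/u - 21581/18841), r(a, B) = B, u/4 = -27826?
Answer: -60374194309811/2097078664 ≈ -28790.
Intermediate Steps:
u = -111304 (u = 4*(-27826) = -111304)
P = 12 (P = 3*4 = 12)
p = 2
K = -60374194309811/1048539332 (K = 7 + ((1138 - 58723) + (20766/(-111304) - 21581/18841)) = 7 + (-57585 + (20766*(-1/111304) - 21581*1/18841)) = 7 + (-57585 + (-10383/55652 - 21581/18841)) = 7 + (-57585 - 1396651915/1048539332) = 7 - 60381534085135/1048539332 = -60374194309811/1048539332 ≈ -57579.)
K*((6 + p)/(P + 4)) = -60374194309811*(6 + 2)/(1048539332*(12 + 4)) = -120748388619622/(262134833*16) = -60374194309811/1048539332*½ = -60374194309811/2097078664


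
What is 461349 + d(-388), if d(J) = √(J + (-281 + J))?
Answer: 461349 + I*√1057 ≈ 4.6135e+5 + 32.512*I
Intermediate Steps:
d(J) = √(-281 + 2*J)
461349 + d(-388) = 461349 + √(-281 + 2*(-388)) = 461349 + √(-281 - 776) = 461349 + √(-1057) = 461349 + I*√1057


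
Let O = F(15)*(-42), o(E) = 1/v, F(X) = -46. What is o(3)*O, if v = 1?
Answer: 1932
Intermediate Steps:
o(E) = 1 (o(E) = 1/1 = 1)
O = 1932 (O = -46*(-42) = 1932)
o(3)*O = 1*1932 = 1932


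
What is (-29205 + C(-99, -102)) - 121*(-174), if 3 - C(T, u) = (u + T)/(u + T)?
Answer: -8149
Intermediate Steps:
C(T, u) = 2 (C(T, u) = 3 - (u + T)/(u + T) = 3 - (T + u)/(T + u) = 3 - 1*1 = 3 - 1 = 2)
(-29205 + C(-99, -102)) - 121*(-174) = (-29205 + 2) - 121*(-174) = -29203 + 21054 = -8149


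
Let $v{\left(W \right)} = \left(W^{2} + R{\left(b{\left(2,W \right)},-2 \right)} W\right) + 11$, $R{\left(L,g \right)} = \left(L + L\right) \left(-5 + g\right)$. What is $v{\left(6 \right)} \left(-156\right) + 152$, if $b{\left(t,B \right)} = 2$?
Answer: $19028$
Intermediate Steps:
$R{\left(L,g \right)} = 2 L \left(-5 + g\right)$
$v{\left(W \right)} = 11 + W^{2} - 28 W$ ($v{\left(W \right)} = \left(W^{2} + 2 \cdot 2 \left(-5 - 2\right) W\right) + 11 = \left(W^{2} + 2 \cdot 2 \left(-7\right) W\right) + 11 = \left(W^{2} - 28 W\right) + 11 = 11 + W^{2} - 28 W$)
$v{\left(6 \right)} \left(-156\right) + 152 = \left(11 + 6^{2} - 168\right) \left(-156\right) + 152 = \left(11 + 36 - 168\right) \left(-156\right) + 152 = \left(-121\right) \left(-156\right) + 152 = 18876 + 152 = 19028$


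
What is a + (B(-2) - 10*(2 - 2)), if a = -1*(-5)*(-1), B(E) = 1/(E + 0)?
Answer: -11/2 ≈ -5.5000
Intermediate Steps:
B(E) = 1/E
a = -5 (a = 5*(-1) = -5)
a + (B(-2) - 10*(2 - 2)) = -5 + (1/(-2) - 10*(2 - 2)) = -5 + (-½ - 10*0) = -5 + (-½ + 0) = -5 - ½ = -11/2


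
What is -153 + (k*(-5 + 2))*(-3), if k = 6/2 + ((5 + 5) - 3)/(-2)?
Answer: -315/2 ≈ -157.50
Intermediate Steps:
k = -½ (k = 6*(½) + (10 - 3)*(-½) = 3 + 7*(-½) = 3 - 7/2 = -½ ≈ -0.50000)
-153 + (k*(-5 + 2))*(-3) = -153 - (-5 + 2)/2*(-3) = -153 - ½*(-3)*(-3) = -153 + (3/2)*(-3) = -153 - 9/2 = -315/2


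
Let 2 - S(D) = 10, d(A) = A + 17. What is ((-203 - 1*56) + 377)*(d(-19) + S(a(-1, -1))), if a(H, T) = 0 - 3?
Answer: -1180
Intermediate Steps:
a(H, T) = -3
d(A) = 17 + A
S(D) = -8 (S(D) = 2 - 1*10 = 2 - 10 = -8)
((-203 - 1*56) + 377)*(d(-19) + S(a(-1, -1))) = ((-203 - 1*56) + 377)*((17 - 19) - 8) = ((-203 - 56) + 377)*(-2 - 8) = (-259 + 377)*(-10) = 118*(-10) = -1180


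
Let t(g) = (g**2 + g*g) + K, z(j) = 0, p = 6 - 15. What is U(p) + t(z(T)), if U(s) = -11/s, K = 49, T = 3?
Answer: 452/9 ≈ 50.222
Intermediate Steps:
p = -9
t(g) = 49 + 2*g**2 (t(g) = (g**2 + g*g) + 49 = (g**2 + g**2) + 49 = 2*g**2 + 49 = 49 + 2*g**2)
U(p) + t(z(T)) = -11/(-9) + (49 + 2*0**2) = -11*(-1/9) + (49 + 2*0) = 11/9 + (49 + 0) = 11/9 + 49 = 452/9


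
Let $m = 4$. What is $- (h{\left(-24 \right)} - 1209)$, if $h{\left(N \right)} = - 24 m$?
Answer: $1305$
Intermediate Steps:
$h{\left(N \right)} = -96$ ($h{\left(N \right)} = \left(-24\right) 4 = -96$)
$- (h{\left(-24 \right)} - 1209) = - (-96 - 1209) = \left(-1\right) \left(-1305\right) = 1305$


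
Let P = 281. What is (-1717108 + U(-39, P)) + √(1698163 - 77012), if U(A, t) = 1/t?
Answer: -482507347/281 + √1621151 ≈ -1.7158e+6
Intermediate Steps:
(-1717108 + U(-39, P)) + √(1698163 - 77012) = (-1717108 + 1/281) + √(1698163 - 77012) = (-1717108 + 1/281) + √1621151 = -482507347/281 + √1621151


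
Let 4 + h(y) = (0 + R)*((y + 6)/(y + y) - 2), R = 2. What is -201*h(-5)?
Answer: 8241/5 ≈ 1648.2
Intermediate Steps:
h(y) = -8 + (6 + y)/y (h(y) = -4 + (0 + 2)*((y + 6)/(y + y) - 2) = -4 + 2*((6 + y)/((2*y)) - 2) = -4 + 2*((6 + y)*(1/(2*y)) - 2) = -4 + 2*((6 + y)/(2*y) - 2) = -4 + 2*(-2 + (6 + y)/(2*y)) = -4 + (-4 + (6 + y)/y) = -8 + (6 + y)/y)
-201*h(-5) = -201*(-7 + 6/(-5)) = -201*(-7 + 6*(-1/5)) = -201*(-7 - 6/5) = -201*(-41/5) = 8241/5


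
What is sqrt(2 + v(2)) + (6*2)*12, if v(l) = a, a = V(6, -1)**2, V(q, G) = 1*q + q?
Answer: 144 + sqrt(146) ≈ 156.08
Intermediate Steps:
V(q, G) = 2*q (V(q, G) = q + q = 2*q)
a = 144 (a = (2*6)**2 = 12**2 = 144)
v(l) = 144
sqrt(2 + v(2)) + (6*2)*12 = sqrt(2 + 144) + (6*2)*12 = sqrt(146) + 12*12 = sqrt(146) + 144 = 144 + sqrt(146)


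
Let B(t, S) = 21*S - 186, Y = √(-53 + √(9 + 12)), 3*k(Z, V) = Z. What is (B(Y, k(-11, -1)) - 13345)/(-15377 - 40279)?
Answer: 189/773 ≈ 0.24450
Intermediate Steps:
k(Z, V) = Z/3
Y = √(-53 + √21) ≈ 6.9583*I
B(t, S) = -186 + 21*S
(B(Y, k(-11, -1)) - 13345)/(-15377 - 40279) = ((-186 + 21*((⅓)*(-11))) - 13345)/(-15377 - 40279) = ((-186 + 21*(-11/3)) - 13345)/(-55656) = ((-186 - 77) - 13345)*(-1/55656) = (-263 - 13345)*(-1/55656) = -13608*(-1/55656) = 189/773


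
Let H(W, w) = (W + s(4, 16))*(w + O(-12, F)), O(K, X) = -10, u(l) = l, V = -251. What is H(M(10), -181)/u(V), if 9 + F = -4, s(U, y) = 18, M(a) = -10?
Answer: 1528/251 ≈ 6.0876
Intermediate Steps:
F = -13 (F = -9 - 4 = -13)
H(W, w) = (-10 + w)*(18 + W) (H(W, w) = (W + 18)*(w - 10) = (18 + W)*(-10 + w) = (-10 + w)*(18 + W))
H(M(10), -181)/u(V) = (-180 - 10*(-10) + 18*(-181) - 10*(-181))/(-251) = (-180 + 100 - 3258 + 1810)*(-1/251) = -1528*(-1/251) = 1528/251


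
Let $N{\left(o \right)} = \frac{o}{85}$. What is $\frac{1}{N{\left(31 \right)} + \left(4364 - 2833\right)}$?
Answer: $\frac{85}{130166} \approx 0.00065301$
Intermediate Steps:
$N{\left(o \right)} = \frac{o}{85}$ ($N{\left(o \right)} = o \frac{1}{85} = \frac{o}{85}$)
$\frac{1}{N{\left(31 \right)} + \left(4364 - 2833\right)} = \frac{1}{\frac{1}{85} \cdot 31 + \left(4364 - 2833\right)} = \frac{1}{\frac{31}{85} + \left(4364 - 2833\right)} = \frac{1}{\frac{31}{85} + 1531} = \frac{1}{\frac{130166}{85}} = \frac{85}{130166}$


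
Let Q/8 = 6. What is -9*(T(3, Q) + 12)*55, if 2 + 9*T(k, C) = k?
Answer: -5995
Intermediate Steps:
Q = 48 (Q = 8*6 = 48)
T(k, C) = -2/9 + k/9
-9*(T(3, Q) + 12)*55 = -9*((-2/9 + (⅑)*3) + 12)*55 = -9*((-2/9 + ⅓) + 12)*55 = -9*(⅑ + 12)*55 = -9*109/9*55 = -109*55 = -5995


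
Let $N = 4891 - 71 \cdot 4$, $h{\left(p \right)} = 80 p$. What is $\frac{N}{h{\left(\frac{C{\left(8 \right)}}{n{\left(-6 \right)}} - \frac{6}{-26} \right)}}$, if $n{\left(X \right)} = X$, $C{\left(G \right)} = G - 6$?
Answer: $- \frac{179673}{320} \approx -561.48$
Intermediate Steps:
$C{\left(G \right)} = -6 + G$ ($C{\left(G \right)} = G - 6 = -6 + G$)
$N = 4607$ ($N = 4891 - 284 = 4607$)
$\frac{N}{h{\left(\frac{C{\left(8 \right)}}{n{\left(-6 \right)}} - \frac{6}{-26} \right)}} = \frac{4607}{80 \left(\frac{-6 + 8}{-6} - \frac{6}{-26}\right)} = \frac{4607}{80 \left(2 \left(- \frac{1}{6}\right) - - \frac{3}{13}\right)} = \frac{4607}{80 \left(- \frac{1}{3} + \frac{3}{13}\right)} = \frac{4607}{80 \left(- \frac{4}{39}\right)} = \frac{4607}{- \frac{320}{39}} = 4607 \left(- \frac{39}{320}\right) = - \frac{179673}{320}$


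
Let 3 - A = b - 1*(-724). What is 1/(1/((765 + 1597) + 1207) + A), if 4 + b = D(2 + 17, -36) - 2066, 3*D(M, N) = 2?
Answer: 10707/14436608 ≈ 0.00074166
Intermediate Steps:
D(M, N) = ⅔ (D(M, N) = (⅓)*2 = ⅔)
b = -6208/3 (b = -4 + (⅔ - 2066) = -4 - 6196/3 = -6208/3 ≈ -2069.3)
A = 4045/3 (A = 3 - (-6208/3 - 1*(-724)) = 3 - (-6208/3 + 724) = 3 - 1*(-4036/3) = 3 + 4036/3 = 4045/3 ≈ 1348.3)
1/(1/((765 + 1597) + 1207) + A) = 1/(1/((765 + 1597) + 1207) + 4045/3) = 1/(1/(2362 + 1207) + 4045/3) = 1/(1/3569 + 4045/3) = 1/(14436608/10707) = 10707/14436608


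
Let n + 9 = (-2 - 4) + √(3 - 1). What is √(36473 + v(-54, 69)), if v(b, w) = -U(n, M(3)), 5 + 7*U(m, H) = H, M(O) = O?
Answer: √1787191/7 ≈ 190.98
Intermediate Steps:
n = -15 + √2 (n = -9 + ((-2 - 4) + √(3 - 1)) = -9 + (-6 + √2) = -15 + √2 ≈ -13.586)
U(m, H) = -5/7 + H/7
v(b, w) = 2/7 (v(b, w) = -(-5/7 + (⅐)*3) = -(-5/7 + 3/7) = -1*(-2/7) = 2/7)
√(36473 + v(-54, 69)) = √(36473 + 2/7) = √(255313/7) = √1787191/7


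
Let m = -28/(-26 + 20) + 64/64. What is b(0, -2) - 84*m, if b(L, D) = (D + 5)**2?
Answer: -467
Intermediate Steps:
b(L, D) = (5 + D)**2
m = 17/3 (m = -28/(-6) + 64*(1/64) = -28*(-1/6) + 1 = 14/3 + 1 = 17/3 ≈ 5.6667)
b(0, -2) - 84*m = (5 - 2)**2 - 84*17/3 = 3**2 - 476 = 9 - 476 = -467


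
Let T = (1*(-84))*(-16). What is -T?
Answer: -1344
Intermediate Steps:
T = 1344 (T = -84*(-16) = 1344)
-T = -1*1344 = -1344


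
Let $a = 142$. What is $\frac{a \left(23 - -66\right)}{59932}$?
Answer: $\frac{6319}{29966} \approx 0.21087$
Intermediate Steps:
$\frac{a \left(23 - -66\right)}{59932} = \frac{142 \left(23 - -66\right)}{59932} = 142 \left(23 + \left(-3 + 69\right)\right) \frac{1}{59932} = 142 \left(23 + 66\right) \frac{1}{59932} = 142 \cdot 89 \cdot \frac{1}{59932} = 12638 \cdot \frac{1}{59932} = \frac{6319}{29966}$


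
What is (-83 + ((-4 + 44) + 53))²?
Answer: 100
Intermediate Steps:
(-83 + ((-4 + 44) + 53))² = (-83 + (40 + 53))² = (-83 + 93)² = 10² = 100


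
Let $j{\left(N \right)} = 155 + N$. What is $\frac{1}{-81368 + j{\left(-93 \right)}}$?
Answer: $- \frac{1}{81306} \approx -1.2299 \cdot 10^{-5}$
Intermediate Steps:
$\frac{1}{-81368 + j{\left(-93 \right)}} = \frac{1}{-81368 + \left(155 - 93\right)} = \frac{1}{-81368 + 62} = \frac{1}{-81306} = - \frac{1}{81306}$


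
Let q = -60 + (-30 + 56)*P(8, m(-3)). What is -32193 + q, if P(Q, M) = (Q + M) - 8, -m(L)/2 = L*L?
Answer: -32721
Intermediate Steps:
m(L) = -2*L**2 (m(L) = -2*L*L = -2*L**2)
P(Q, M) = -8 + M + Q (P(Q, M) = (M + Q) - 8 = -8 + M + Q)
q = -528 (q = -60 + (-30 + 56)*(-8 - 2*(-3)**2 + 8) = -60 + 26*(-8 - 2*9 + 8) = -60 + 26*(-8 - 18 + 8) = -60 + 26*(-18) = -60 - 468 = -528)
-32193 + q = -32193 - 528 = -32721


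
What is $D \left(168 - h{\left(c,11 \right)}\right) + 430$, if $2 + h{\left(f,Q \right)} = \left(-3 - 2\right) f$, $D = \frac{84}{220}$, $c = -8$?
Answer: $\frac{5276}{11} \approx 479.64$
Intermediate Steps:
$D = \frac{21}{55}$ ($D = 84 \cdot \frac{1}{220} = \frac{21}{55} \approx 0.38182$)
$h{\left(f,Q \right)} = -2 - 5 f$ ($h{\left(f,Q \right)} = -2 + \left(-3 - 2\right) f = -2 - 5 f$)
$D \left(168 - h{\left(c,11 \right)}\right) + 430 = \frac{21 \left(168 - \left(-2 - -40\right)\right)}{55} + 430 = \frac{21 \left(168 - \left(-2 + 40\right)\right)}{55} + 430 = \frac{21 \left(168 - 38\right)}{55} + 430 = \frac{21}{55} \cdot 130 + 430 = \frac{546}{11} + 430 = \frac{5276}{11}$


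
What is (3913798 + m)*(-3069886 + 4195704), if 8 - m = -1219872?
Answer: 5779587098604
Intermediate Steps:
m = 1219880 (m = 8 - 1*(-1219872) = 8 + 1219872 = 1219880)
(3913798 + m)*(-3069886 + 4195704) = (3913798 + 1219880)*(-3069886 + 4195704) = 5133678*1125818 = 5779587098604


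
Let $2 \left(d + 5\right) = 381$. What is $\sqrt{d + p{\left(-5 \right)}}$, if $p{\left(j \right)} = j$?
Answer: $\frac{19 \sqrt{2}}{2} \approx 13.435$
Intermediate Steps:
$d = \frac{371}{2}$ ($d = -5 + \frac{1}{2} \cdot 381 = -5 + \frac{381}{2} = \frac{371}{2} \approx 185.5$)
$\sqrt{d + p{\left(-5 \right)}} = \sqrt{\frac{371}{2} - 5} = \sqrt{\frac{361}{2}} = \frac{19 \sqrt{2}}{2}$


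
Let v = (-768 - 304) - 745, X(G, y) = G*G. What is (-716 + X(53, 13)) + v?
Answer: 276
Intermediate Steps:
X(G, y) = G²
v = -1817 (v = -1072 - 745 = -1817)
(-716 + X(53, 13)) + v = (-716 + 53²) - 1817 = (-716 + 2809) - 1817 = 2093 - 1817 = 276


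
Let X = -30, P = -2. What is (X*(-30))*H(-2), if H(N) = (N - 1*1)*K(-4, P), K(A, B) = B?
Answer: 5400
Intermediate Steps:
H(N) = 2 - 2*N (H(N) = (N - 1*1)*(-2) = (N - 1)*(-2) = (-1 + N)*(-2) = 2 - 2*N)
(X*(-30))*H(-2) = (-30*(-30))*(2 - 2*(-2)) = 900*(2 + 4) = 900*6 = 5400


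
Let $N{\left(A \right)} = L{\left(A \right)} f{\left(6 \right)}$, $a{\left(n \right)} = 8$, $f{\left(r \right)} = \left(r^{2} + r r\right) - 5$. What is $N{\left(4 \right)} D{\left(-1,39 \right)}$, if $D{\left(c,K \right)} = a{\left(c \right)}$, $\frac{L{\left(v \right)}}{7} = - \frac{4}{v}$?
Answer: $-3752$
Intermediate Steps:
$L{\left(v \right)} = - \frac{28}{v}$ ($L{\left(v \right)} = 7 \left(- \frac{4}{v}\right) = - \frac{28}{v}$)
$f{\left(r \right)} = -5 + 2 r^{2}$ ($f{\left(r \right)} = \left(r^{2} + r^{2}\right) - 5 = 2 r^{2} - 5 = -5 + 2 r^{2}$)
$D{\left(c,K \right)} = 8$
$N{\left(A \right)} = - \frac{1876}{A}$ ($N{\left(A \right)} = - \frac{28}{A} \left(-5 + 2 \cdot 6^{2}\right) = - \frac{28}{A} \left(-5 + 2 \cdot 36\right) = - \frac{28}{A} \left(-5 + 72\right) = - \frac{28}{A} 67 = - \frac{1876}{A}$)
$N{\left(4 \right)} D{\left(-1,39 \right)} = - \frac{1876}{4} \cdot 8 = \left(-1876\right) \frac{1}{4} \cdot 8 = \left(-469\right) 8 = -3752$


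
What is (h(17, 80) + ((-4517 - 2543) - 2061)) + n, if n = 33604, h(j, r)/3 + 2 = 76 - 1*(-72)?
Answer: 24921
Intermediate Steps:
h(j, r) = 438 (h(j, r) = -6 + 3*(76 - 1*(-72)) = -6 + 3*(76 + 72) = -6 + 3*148 = -6 + 444 = 438)
(h(17, 80) + ((-4517 - 2543) - 2061)) + n = (438 + ((-4517 - 2543) - 2061)) + 33604 = (438 + (-7060 - 2061)) + 33604 = (438 - 9121) + 33604 = -8683 + 33604 = 24921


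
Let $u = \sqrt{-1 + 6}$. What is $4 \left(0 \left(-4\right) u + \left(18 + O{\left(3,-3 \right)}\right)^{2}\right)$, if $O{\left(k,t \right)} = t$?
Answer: $900$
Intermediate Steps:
$u = \sqrt{5} \approx 2.2361$
$4 \left(0 \left(-4\right) u + \left(18 + O{\left(3,-3 \right)}\right)^{2}\right) = 4 \left(0 \left(-4\right) \sqrt{5} + \left(18 - 3\right)^{2}\right) = 4 \left(0 \sqrt{5} + 15^{2}\right) = 4 \left(0 + 225\right) = 4 \cdot 225 = 900$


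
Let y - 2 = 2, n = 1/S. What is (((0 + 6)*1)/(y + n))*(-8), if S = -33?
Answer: -1584/131 ≈ -12.092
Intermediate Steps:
n = -1/33 (n = 1/(-33) = -1/33 ≈ -0.030303)
y = 4 (y = 2 + 2 = 4)
(((0 + 6)*1)/(y + n))*(-8) = (((0 + 6)*1)/(4 - 1/33))*(-8) = ((6*1)/(131/33))*(-8) = ((33/131)*6)*(-8) = (198/131)*(-8) = -1584/131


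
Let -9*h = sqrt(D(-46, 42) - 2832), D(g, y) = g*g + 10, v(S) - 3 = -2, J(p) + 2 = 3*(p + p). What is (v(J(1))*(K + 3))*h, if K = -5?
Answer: 2*I*sqrt(706)/9 ≈ 5.9046*I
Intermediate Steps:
J(p) = -2 + 6*p (J(p) = -2 + 3*(p + p) = -2 + 3*(2*p) = -2 + 6*p)
v(S) = 1 (v(S) = 3 - 2 = 1)
D(g, y) = 10 + g**2 (D(g, y) = g**2 + 10 = 10 + g**2)
h = -I*sqrt(706)/9 (h = -sqrt((10 + (-46)**2) - 2832)/9 = -sqrt((10 + 2116) - 2832)/9 = -sqrt(2126 - 2832)/9 = -I*sqrt(706)/9 ≈ -2.9523*I)
(v(J(1))*(K + 3))*h = (1*(-5 + 3))*(-I*sqrt(706)/9) = (1*(-2))*(-I*sqrt(706)/9) = -(-2)*I*sqrt(706)/9 = 2*I*sqrt(706)/9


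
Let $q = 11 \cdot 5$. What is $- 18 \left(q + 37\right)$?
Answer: $-1656$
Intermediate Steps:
$q = 55$
$- 18 \left(q + 37\right) = - 18 \left(55 + 37\right) = \left(-18\right) 92 = -1656$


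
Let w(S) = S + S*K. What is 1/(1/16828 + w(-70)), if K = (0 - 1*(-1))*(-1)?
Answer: 16828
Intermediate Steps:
K = -1 (K = (0 + 1)*(-1) = 1*(-1) = -1)
w(S) = 0 (w(S) = S + S*(-1) = S - S = 0)
1/(1/16828 + w(-70)) = 1/(1/16828 + 0) = 1/(1/16828) = 16828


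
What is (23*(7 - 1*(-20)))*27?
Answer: 16767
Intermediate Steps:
(23*(7 - 1*(-20)))*27 = (23*(7 + 20))*27 = (23*27)*27 = 621*27 = 16767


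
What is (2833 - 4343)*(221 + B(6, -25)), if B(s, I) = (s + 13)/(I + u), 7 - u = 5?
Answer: -7646640/23 ≈ -3.3246e+5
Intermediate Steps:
u = 2 (u = 7 - 1*5 = 7 - 5 = 2)
B(s, I) = (13 + s)/(2 + I) (B(s, I) = (s + 13)/(I + 2) = (13 + s)/(2 + I))
(2833 - 4343)*(221 + B(6, -25)) = (2833 - 4343)*(221 + (13 + 6)/(2 - 25)) = -1510*(221 + 19/(-23)) = -1510*(221 - 1/23*19) = -1510*(221 - 19/23) = -1510*5064/23 = -7646640/23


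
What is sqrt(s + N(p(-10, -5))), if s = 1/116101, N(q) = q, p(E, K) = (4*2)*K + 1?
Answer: I*sqrt(525698129738)/116101 ≈ 6.245*I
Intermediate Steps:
p(E, K) = 1 + 8*K (p(E, K) = 8*K + 1 = 1 + 8*K)
s = 1/116101 ≈ 8.6132e-6
sqrt(s + N(p(-10, -5))) = sqrt(1/116101 + (1 + 8*(-5))) = sqrt(1/116101 + (1 - 40)) = sqrt(1/116101 - 39) = sqrt(-4527938/116101) = I*sqrt(525698129738)/116101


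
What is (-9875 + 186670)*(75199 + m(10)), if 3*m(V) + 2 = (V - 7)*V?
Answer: 39889371875/3 ≈ 1.3296e+10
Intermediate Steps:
m(V) = -⅔ + V*(-7 + V)/3 (m(V) = -⅔ + ((V - 7)*V)/3 = -⅔ + ((-7 + V)*V)/3 = -⅔ + (V*(-7 + V))/3 = -⅔ + V*(-7 + V)/3)
(-9875 + 186670)*(75199 + m(10)) = (-9875 + 186670)*(75199 + (-⅔ - 7/3*10 + (⅓)*10²)) = 176795*(75199 + (-⅔ - 70/3 + (⅓)*100)) = 176795*(75199 + (-⅔ - 70/3 + 100/3)) = 176795*(75199 + 28/3) = 176795*(225625/3) = 39889371875/3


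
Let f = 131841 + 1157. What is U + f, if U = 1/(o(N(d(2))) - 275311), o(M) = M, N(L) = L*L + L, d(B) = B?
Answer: 36615014389/275305 ≈ 1.3300e+5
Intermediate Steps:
f = 132998
N(L) = L + L² (N(L) = L² + L = L + L²)
U = -1/275305 (U = 1/(2*(1 + 2) - 275311) = 1/(2*3 - 275311) = 1/(6 - 275311) = 1/(-275305) = -1/275305 ≈ -3.6323e-6)
U + f = -1/275305 + 132998 = 36615014389/275305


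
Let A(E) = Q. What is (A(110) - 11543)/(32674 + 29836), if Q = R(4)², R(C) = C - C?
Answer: -1649/8930 ≈ -0.18466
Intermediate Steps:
R(C) = 0
Q = 0 (Q = 0² = 0)
A(E) = 0
(A(110) - 11543)/(32674 + 29836) = (0 - 11543)/(32674 + 29836) = -11543/62510 = -11543*1/62510 = -1649/8930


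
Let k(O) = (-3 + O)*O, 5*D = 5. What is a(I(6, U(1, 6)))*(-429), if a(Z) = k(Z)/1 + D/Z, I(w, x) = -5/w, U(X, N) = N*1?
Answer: -51337/60 ≈ -855.62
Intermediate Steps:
D = 1 (D = (⅕)*5 = 1)
U(X, N) = N
k(O) = O*(-3 + O)
a(Z) = 1/Z + Z*(-3 + Z) (a(Z) = (Z*(-3 + Z))/1 + 1/Z = (Z*(-3 + Z))*1 + 1/Z = Z*(-3 + Z) + 1/Z = 1/Z + Z*(-3 + Z))
a(I(6, U(1, 6)))*(-429) = ((1 + (-5/6)²*(-3 - 5/6))/((-5/6)))*(-429) = ((1 + (-5*⅙)²*(-3 - 5*⅙))/((-5*⅙)))*(-429) = ((1 + (-⅚)²*(-3 - ⅚))/(-⅚))*(-429) = -6*(1 + (25/36)*(-23/6))/5*(-429) = -6*(1 - 575/216)/5*(-429) = -6/5*(-359/216)*(-429) = (359/180)*(-429) = -51337/60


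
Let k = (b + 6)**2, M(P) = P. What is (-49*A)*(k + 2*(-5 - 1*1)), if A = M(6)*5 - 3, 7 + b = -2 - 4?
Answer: -48951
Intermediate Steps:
b = -13 (b = -7 + (-2 - 4) = -7 - 6 = -13)
k = 49 (k = (-13 + 6)**2 = (-7)**2 = 49)
A = 27 (A = 6*5 - 3 = 30 - 3 = 27)
(-49*A)*(k + 2*(-5 - 1*1)) = (-49*27)*(49 + 2*(-5 - 1*1)) = -1323*(49 + 2*(-5 - 1)) = -1323*(49 + 2*(-6)) = -1323*(49 - 12) = -1323*37 = -48951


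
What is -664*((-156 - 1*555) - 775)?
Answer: 986704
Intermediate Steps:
-664*((-156 - 1*555) - 775) = -664*((-156 - 555) - 775) = -664*(-711 - 775) = -664*(-1486) = 986704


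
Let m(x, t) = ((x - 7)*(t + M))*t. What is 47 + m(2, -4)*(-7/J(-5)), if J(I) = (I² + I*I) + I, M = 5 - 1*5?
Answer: 535/9 ≈ 59.444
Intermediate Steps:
M = 0 (M = 5 - 5 = 0)
J(I) = I + 2*I² (J(I) = (I² + I²) + I = 2*I² + I = I + 2*I²)
m(x, t) = t²*(-7 + x) (m(x, t) = ((x - 7)*(t + 0))*t = ((-7 + x)*t)*t = (t*(-7 + x))*t = t²*(-7 + x))
47 + m(2, -4)*(-7/J(-5)) = 47 + ((-4)²*(-7 + 2))*(-7*(-1/(5*(1 + 2*(-5))))) = 47 + (16*(-5))*(-7*(-1/(5*(1 - 10)))) = 47 - (-560)/((-5*(-9))) = 47 - (-560)/45 = 47 - 80*(-7/45) = 47 + 112/9 = 535/9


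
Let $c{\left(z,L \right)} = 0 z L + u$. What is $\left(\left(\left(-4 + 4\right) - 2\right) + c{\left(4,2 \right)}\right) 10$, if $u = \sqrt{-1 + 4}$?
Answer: $-20 + 10 \sqrt{3} \approx -2.6795$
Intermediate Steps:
$u = \sqrt{3} \approx 1.732$
$c{\left(z,L \right)} = \sqrt{3}$ ($c{\left(z,L \right)} = 0 z L + \sqrt{3} = 0 L + \sqrt{3} = 0 + \sqrt{3} = \sqrt{3}$)
$\left(\left(\left(-4 + 4\right) - 2\right) + c{\left(4,2 \right)}\right) 10 = \left(\left(\left(-4 + 4\right) - 2\right) + \sqrt{3}\right) 10 = \left(\left(0 - 2\right) + \sqrt{3}\right) 10 = \left(-2 + \sqrt{3}\right) 10 = -20 + 10 \sqrt{3}$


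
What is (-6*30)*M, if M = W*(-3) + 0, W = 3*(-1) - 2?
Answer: -2700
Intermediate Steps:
W = -5 (W = -3 - 2 = -5)
M = 15 (M = -5*(-3) + 0 = 15 + 0 = 15)
(-6*30)*M = -6*30*15 = -180*15 = -2700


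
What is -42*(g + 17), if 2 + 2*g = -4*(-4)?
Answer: -1008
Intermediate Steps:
g = 7 (g = -1 + (-4*(-4))/2 = -1 + (½)*16 = -1 + 8 = 7)
-42*(g + 17) = -42*(7 + 17) = -42*24 = -1008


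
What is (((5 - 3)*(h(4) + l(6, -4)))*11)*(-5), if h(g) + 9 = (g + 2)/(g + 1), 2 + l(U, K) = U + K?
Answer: 858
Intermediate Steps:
l(U, K) = -2 + K + U (l(U, K) = -2 + (U + K) = -2 + (K + U) = -2 + K + U)
h(g) = -9 + (2 + g)/(1 + g) (h(g) = -9 + (g + 2)/(g + 1) = -9 + (2 + g)/(1 + g))
(((5 - 3)*(h(4) + l(6, -4)))*11)*(-5) = (((5 - 3)*((-7 - 8*4)/(1 + 4) + (-2 - 4 + 6)))*11)*(-5) = ((2*((-7 - 32)/5 + 0))*11)*(-5) = ((2*((1/5)*(-39) + 0))*11)*(-5) = ((2*(-39/5 + 0))*11)*(-5) = ((2*(-39/5))*11)*(-5) = -78/5*11*(-5) = -858/5*(-5) = 858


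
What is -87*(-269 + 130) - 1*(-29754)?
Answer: 41847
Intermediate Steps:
-87*(-269 + 130) - 1*(-29754) = -87*(-139) + 29754 = 12093 + 29754 = 41847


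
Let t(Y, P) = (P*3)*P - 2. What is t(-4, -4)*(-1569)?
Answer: -72174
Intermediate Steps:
t(Y, P) = -2 + 3*P**2 (t(Y, P) = (3*P)*P - 2 = 3*P**2 - 2 = -2 + 3*P**2)
t(-4, -4)*(-1569) = (-2 + 3*(-4)**2)*(-1569) = (-2 + 3*16)*(-1569) = (-2 + 48)*(-1569) = 46*(-1569) = -72174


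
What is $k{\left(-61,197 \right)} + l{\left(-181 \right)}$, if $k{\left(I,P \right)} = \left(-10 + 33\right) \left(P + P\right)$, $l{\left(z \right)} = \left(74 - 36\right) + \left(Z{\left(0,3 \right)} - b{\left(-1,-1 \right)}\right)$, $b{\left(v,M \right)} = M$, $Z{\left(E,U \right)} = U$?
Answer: $9104$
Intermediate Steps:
$l{\left(z \right)} = 42$ ($l{\left(z \right)} = \left(74 - 36\right) + \left(3 - -1\right) = 38 + \left(3 + 1\right) = 38 + 4 = 42$)
$k{\left(I,P \right)} = 46 P$ ($k{\left(I,P \right)} = 23 \cdot 2 P = 46 P$)
$k{\left(-61,197 \right)} + l{\left(-181 \right)} = 46 \cdot 197 + 42 = 9062 + 42 = 9104$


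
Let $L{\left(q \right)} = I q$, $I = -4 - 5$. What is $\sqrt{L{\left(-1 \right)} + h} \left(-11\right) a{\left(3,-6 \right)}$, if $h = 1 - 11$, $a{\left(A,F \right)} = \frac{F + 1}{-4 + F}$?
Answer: $- \frac{11 i}{2} \approx - 5.5 i$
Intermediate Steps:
$a{\left(A,F \right)} = \frac{1 + F}{-4 + F}$
$h = -10$
$I = -9$ ($I = -4 - 5 = -9$)
$L{\left(q \right)} = - 9 q$
$\sqrt{L{\left(-1 \right)} + h} \left(-11\right) a{\left(3,-6 \right)} = \sqrt{\left(-9\right) \left(-1\right) - 10} \left(-11\right) \frac{1 - 6}{-4 - 6} = \sqrt{9 - 10} \left(-11\right) \frac{1}{-10} \left(-5\right) = \sqrt{-1} \left(-11\right) \left(\left(- \frac{1}{10}\right) \left(-5\right)\right) = i \left(-11\right) \frac{1}{2} = - 11 i \frac{1}{2} = - \frac{11 i}{2}$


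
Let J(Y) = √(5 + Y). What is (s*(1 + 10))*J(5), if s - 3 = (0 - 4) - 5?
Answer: -66*√10 ≈ -208.71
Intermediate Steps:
s = -6 (s = 3 + ((0 - 4) - 5) = 3 + (-4 - 5) = 3 - 9 = -6)
(s*(1 + 10))*J(5) = (-6*(1 + 10))*√(5 + 5) = (-6*11)*√10 = -66*√10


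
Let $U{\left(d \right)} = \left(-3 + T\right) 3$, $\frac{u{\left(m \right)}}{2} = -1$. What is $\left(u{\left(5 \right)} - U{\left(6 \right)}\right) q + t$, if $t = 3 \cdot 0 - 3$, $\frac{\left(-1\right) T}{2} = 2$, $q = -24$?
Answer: $-459$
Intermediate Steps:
$T = -4$ ($T = \left(-2\right) 2 = -4$)
$t = -3$ ($t = 0 - 3 = -3$)
$u{\left(m \right)} = -2$ ($u{\left(m \right)} = 2 \left(-1\right) = -2$)
$U{\left(d \right)} = -21$ ($U{\left(d \right)} = \left(-3 - 4\right) 3 = \left(-7\right) 3 = -21$)
$\left(u{\left(5 \right)} - U{\left(6 \right)}\right) q + t = \left(-2 - -21\right) \left(-24\right) - 3 = \left(-2 + 21\right) \left(-24\right) - 3 = 19 \left(-24\right) - 3 = -456 - 3 = -459$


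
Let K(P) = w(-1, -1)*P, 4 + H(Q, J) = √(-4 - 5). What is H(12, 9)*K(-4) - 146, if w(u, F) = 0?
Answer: -146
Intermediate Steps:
H(Q, J) = -4 + 3*I (H(Q, J) = -4 + √(-4 - 5) = -4 + √(-9) = -4 + 3*I)
K(P) = 0 (K(P) = 0*P = 0)
H(12, 9)*K(-4) - 146 = (-4 + 3*I)*0 - 146 = 0 - 146 = -146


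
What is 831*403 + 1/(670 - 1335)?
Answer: 222703844/665 ≈ 3.3489e+5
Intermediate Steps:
831*403 + 1/(670 - 1335) = 334893 + 1/(-665) = 334893 - 1/665 = 222703844/665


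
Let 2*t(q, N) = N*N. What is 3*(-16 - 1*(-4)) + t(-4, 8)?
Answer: -4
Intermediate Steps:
t(q, N) = N²/2 (t(q, N) = (N*N)/2 = N²/2)
3*(-16 - 1*(-4)) + t(-4, 8) = 3*(-16 - 1*(-4)) + (½)*8² = 3*(-16 + 4) + (½)*64 = 3*(-12) + 32 = -36 + 32 = -4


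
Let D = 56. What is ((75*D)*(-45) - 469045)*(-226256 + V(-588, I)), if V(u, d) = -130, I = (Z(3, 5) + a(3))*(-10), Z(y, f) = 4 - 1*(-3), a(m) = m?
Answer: 148972175370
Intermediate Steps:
Z(y, f) = 7 (Z(y, f) = 4 + 3 = 7)
I = -100 (I = (7 + 3)*(-10) = 10*(-10) = -100)
((75*D)*(-45) - 469045)*(-226256 + V(-588, I)) = ((75*56)*(-45) - 469045)*(-226256 - 130) = (4200*(-45) - 469045)*(-226386) = (-189000 - 469045)*(-226386) = -658045*(-226386) = 148972175370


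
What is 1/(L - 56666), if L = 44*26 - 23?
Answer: -1/55545 ≈ -1.8003e-5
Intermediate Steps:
L = 1121 (L = 1144 - 23 = 1121)
1/(L - 56666) = 1/(1121 - 56666) = 1/(-55545) = -1/55545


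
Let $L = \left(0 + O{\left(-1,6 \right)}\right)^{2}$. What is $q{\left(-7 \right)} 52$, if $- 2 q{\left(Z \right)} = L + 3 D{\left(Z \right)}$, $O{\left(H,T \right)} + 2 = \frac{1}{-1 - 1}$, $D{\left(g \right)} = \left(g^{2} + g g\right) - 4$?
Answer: $- \frac{14989}{2} \approx -7494.5$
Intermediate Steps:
$D{\left(g \right)} = -4 + 2 g^{2}$ ($D{\left(g \right)} = \left(g^{2} + g^{2}\right) - 4 = 2 g^{2} - 4 = -4 + 2 g^{2}$)
$O{\left(H,T \right)} = - \frac{5}{2}$ ($O{\left(H,T \right)} = -2 + \frac{1}{-1 - 1} = -2 + \frac{1}{-2} = -2 - \frac{1}{2} = - \frac{5}{2}$)
$L = \frac{25}{4}$ ($L = \left(0 - \frac{5}{2}\right)^{2} = \left(- \frac{5}{2}\right)^{2} = \frac{25}{4} \approx 6.25$)
$q{\left(Z \right)} = \frac{23}{8} - 3 Z^{2}$ ($q{\left(Z \right)} = - \frac{\frac{25}{4} + 3 \left(-4 + 2 Z^{2}\right)}{2} = - \frac{\frac{25}{4} + \left(-12 + 6 Z^{2}\right)}{2} = - \frac{- \frac{23}{4} + 6 Z^{2}}{2} = \frac{23}{8} - 3 Z^{2}$)
$q{\left(-7 \right)} 52 = \left(\frac{23}{8} - 3 \left(-7\right)^{2}\right) 52 = \left(\frac{23}{8} - 147\right) 52 = \left(- \frac{1153}{8}\right) 52 = - \frac{14989}{2}$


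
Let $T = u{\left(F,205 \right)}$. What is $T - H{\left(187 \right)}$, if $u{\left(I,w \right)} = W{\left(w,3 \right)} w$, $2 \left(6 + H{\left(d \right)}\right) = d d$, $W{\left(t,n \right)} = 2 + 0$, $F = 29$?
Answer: $- \frac{34137}{2} \approx -17069.0$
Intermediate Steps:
$W{\left(t,n \right)} = 2$
$H{\left(d \right)} = -6 + \frac{d^{2}}{2}$ ($H{\left(d \right)} = -6 + \frac{d d}{2} = -6 + \frac{d^{2}}{2}$)
$u{\left(I,w \right)} = 2 w$
$T = 410$ ($T = 2 \cdot 205 = 410$)
$T - H{\left(187 \right)} = 410 - \left(-6 + \frac{187^{2}}{2}\right) = 410 - \left(-6 + \frac{1}{2} \cdot 34969\right) = 410 - \left(-6 + \frac{34969}{2}\right) = 410 - \frac{34957}{2} = - \frac{34137}{2}$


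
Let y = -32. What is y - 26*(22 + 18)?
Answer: -1072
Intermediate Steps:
y - 26*(22 + 18) = -32 - 26*(22 + 18) = -32 - 26*40 = -32 - 1040 = -1072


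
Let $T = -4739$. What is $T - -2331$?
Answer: $-2408$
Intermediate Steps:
$T - -2331 = -4739 - -2331 = -4739 + 2331 = -2408$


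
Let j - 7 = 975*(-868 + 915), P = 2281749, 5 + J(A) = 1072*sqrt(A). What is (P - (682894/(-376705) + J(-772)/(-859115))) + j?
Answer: 150656482622671972/64726583215 + 2144*I*sqrt(193)/859115 ≈ 2.3276e+6 + 0.03467*I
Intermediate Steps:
J(A) = -5 + 1072*sqrt(A)
j = 45832 (j = 7 + 975*(-868 + 915) = 7 + 975*47 = 7 + 45825 = 45832)
(P - (682894/(-376705) + J(-772)/(-859115))) + j = (2281749 - (682894/(-376705) + (-5 + 1072*sqrt(-772))/(-859115))) + 45832 = (2281749 - (682894*(-1/376705) + (-5 + 1072*(2*I*sqrt(193)))*(-1/859115))) + 45832 = (2281749 - (-682894/376705 + (-5 + 2144*I*sqrt(193))*(-1/859115))) + 45832 = (2281749 - (-682894/376705 + (1/171823 - 2144*I*sqrt(193)/859115))) + 45832 = (2281749 - (-117336519057/64726583215 - 2144*I*sqrt(193)/859115)) + 45832 = (2281749 + (117336519057/64726583215 + 2144*I*sqrt(193)/859115)) + 45832 = (147689933860762092/64726583215 + 2144*I*sqrt(193)/859115) + 45832 = 150656482622671972/64726583215 + 2144*I*sqrt(193)/859115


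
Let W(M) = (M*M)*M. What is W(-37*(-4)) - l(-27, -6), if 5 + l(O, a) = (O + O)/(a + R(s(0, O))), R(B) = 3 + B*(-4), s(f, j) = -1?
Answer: 3241851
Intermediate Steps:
R(B) = 3 - 4*B
W(M) = M³ (W(M) = M²*M = M³)
l(O, a) = -5 + 2*O/(7 + a) (l(O, a) = -5 + (O + O)/(a + (3 - 4*(-1))) = -5 + (2*O)/(a + (3 + 4)) = -5 + (2*O)/(a + 7) = -5 + (2*O)/(7 + a) = -5 + 2*O/(7 + a))
W(-37*(-4)) - l(-27, -6) = (-37*(-4))³ - (-35 - 5*(-6) + 2*(-27))/(7 - 6) = 148³ - (-35 + 30 - 54)/1 = 3241792 - (-59) = 3241792 - 1*(-59) = 3241792 + 59 = 3241851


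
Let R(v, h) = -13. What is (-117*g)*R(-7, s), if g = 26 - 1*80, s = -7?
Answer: -82134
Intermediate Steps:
g = -54 (g = 26 - 80 = -54)
(-117*g)*R(-7, s) = -117*(-54)*(-13) = 6318*(-13) = -82134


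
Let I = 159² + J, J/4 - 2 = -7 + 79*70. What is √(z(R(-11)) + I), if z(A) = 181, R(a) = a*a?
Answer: √47562 ≈ 218.09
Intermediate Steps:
R(a) = a²
J = 22100 (J = 8 + 4*(-7 + 79*70) = 8 + 4*(-7 + 5530) = 8 + 4*5523 = 8 + 22092 = 22100)
I = 47381 (I = 159² + 22100 = 25281 + 22100 = 47381)
√(z(R(-11)) + I) = √(181 + 47381) = √47562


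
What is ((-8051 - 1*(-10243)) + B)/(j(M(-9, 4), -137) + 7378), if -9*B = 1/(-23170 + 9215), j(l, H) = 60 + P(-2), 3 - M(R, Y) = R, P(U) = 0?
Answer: 275304241/934175610 ≈ 0.29470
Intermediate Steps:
M(R, Y) = 3 - R
j(l, H) = 60 (j(l, H) = 60 + 0 = 60)
B = 1/125595 (B = -1/(9*(-23170 + 9215)) = -1/9/(-13955) = -1/9*(-1/13955) = 1/125595 ≈ 7.9621e-6)
((-8051 - 1*(-10243)) + B)/(j(M(-9, 4), -137) + 7378) = ((-8051 - 1*(-10243)) + 1/125595)/(60 + 7378) = ((-8051 + 10243) + 1/125595)/7438 = (2192 + 1/125595)*(1/7438) = (275304241/125595)*(1/7438) = 275304241/934175610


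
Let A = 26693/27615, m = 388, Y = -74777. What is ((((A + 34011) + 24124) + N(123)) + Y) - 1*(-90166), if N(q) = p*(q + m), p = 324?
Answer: 6602441813/27615 ≈ 2.3909e+5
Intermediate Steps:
A = 26693/27615 (A = 26693*(1/27615) = 26693/27615 ≈ 0.96661)
N(q) = 125712 + 324*q (N(q) = 324*(q + 388) = 324*(388 + q) = 125712 + 324*q)
((((A + 34011) + 24124) + N(123)) + Y) - 1*(-90166) = ((((26693/27615 + 34011) + 24124) + (125712 + 324*123)) - 74777) - 1*(-90166) = (((939240458/27615 + 24124) + (125712 + 39852)) - 74777) + 90166 = ((1605424718/27615 + 165564) - 74777) + 90166 = (6177474578/27615 - 74777) + 90166 = 4112507723/27615 + 90166 = 6602441813/27615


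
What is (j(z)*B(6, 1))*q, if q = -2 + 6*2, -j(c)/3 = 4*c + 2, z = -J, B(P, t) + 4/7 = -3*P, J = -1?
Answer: 23400/7 ≈ 3342.9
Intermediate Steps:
B(P, t) = -4/7 - 3*P
z = 1 (z = -1*(-1) = 1)
j(c) = -6 - 12*c (j(c) = -3*(4*c + 2) = -3*(2 + 4*c) = -6 - 12*c)
q = 10 (q = -2 + 12 = 10)
(j(z)*B(6, 1))*q = ((-6 - 12*1)*(-4/7 - 3*6))*10 = ((-6 - 12)*(-4/7 - 18))*10 = -18*(-130/7)*10 = (2340/7)*10 = 23400/7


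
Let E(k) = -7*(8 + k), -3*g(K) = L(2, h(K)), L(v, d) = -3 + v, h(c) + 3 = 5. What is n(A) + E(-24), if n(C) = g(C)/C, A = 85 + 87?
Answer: 57793/516 ≈ 112.00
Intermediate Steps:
h(c) = 2 (h(c) = -3 + 5 = 2)
g(K) = ⅓ (g(K) = -(-3 + 2)/3 = -⅓*(-1) = ⅓)
E(k) = -56 - 7*k
A = 172
n(C) = 1/(3*C)
n(A) + E(-24) = (⅓)/172 + (-56 - 7*(-24)) = (⅓)*(1/172) + (-56 + 168) = 1/516 + 112 = 57793/516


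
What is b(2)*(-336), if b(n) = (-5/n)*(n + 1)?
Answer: 2520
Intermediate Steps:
b(n) = -5*(1 + n)/n (b(n) = (-5/n)*(1 + n) = -5*(1 + n)/n)
b(2)*(-336) = (-5 - 5/2)*(-336) = -15/2*(-336) = 2520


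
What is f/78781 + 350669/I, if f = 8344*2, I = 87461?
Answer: 2644145787/626387731 ≈ 4.2213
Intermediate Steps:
f = 16688
f/78781 + 350669/I = 16688/78781 + 350669/87461 = 16688*(1/78781) + 350669*(1/87461) = 16688/78781 + 31879/7951 = 2644145787/626387731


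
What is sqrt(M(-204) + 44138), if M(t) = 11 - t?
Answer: sqrt(44353) ≈ 210.60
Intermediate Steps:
sqrt(M(-204) + 44138) = sqrt((11 - 1*(-204)) + 44138) = sqrt((11 + 204) + 44138) = sqrt(215 + 44138) = sqrt(44353)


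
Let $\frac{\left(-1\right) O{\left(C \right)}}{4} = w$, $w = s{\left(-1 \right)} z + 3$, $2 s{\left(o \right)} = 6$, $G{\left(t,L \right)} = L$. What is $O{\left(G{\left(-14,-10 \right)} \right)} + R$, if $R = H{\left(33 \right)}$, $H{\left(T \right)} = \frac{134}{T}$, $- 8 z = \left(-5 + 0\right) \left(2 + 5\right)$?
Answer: $- \frac{3989}{66} \approx -60.439$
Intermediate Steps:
$s{\left(o \right)} = 3$ ($s{\left(o \right)} = \frac{1}{2} \cdot 6 = 3$)
$z = \frac{35}{8}$ ($z = - \frac{\left(-5 + 0\right) \left(2 + 5\right)}{8} = - \frac{\left(-5\right) 7}{8} = \left(- \frac{1}{8}\right) \left(-35\right) = \frac{35}{8} \approx 4.375$)
$R = \frac{134}{33} \approx 4.0606$
$w = \frac{129}{8}$ ($w = 3 \cdot \frac{35}{8} + 3 = \frac{105}{8} + 3 = \frac{129}{8} \approx 16.125$)
$O{\left(C \right)} = - \frac{129}{2}$ ($O{\left(C \right)} = \left(-4\right) \frac{129}{8} = - \frac{129}{2}$)
$O{\left(G{\left(-14,-10 \right)} \right)} + R = - \frac{129}{2} + \frac{134}{33} = - \frac{3989}{66}$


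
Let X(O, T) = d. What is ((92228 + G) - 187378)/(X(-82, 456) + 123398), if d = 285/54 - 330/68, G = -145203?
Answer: -36774009/18879959 ≈ -1.9478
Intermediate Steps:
d = 65/153 (d = 285*(1/54) - 330*1/68 = 95/18 - 165/34 = 65/153 ≈ 0.42484)
X(O, T) = 65/153
((92228 + G) - 187378)/(X(-82, 456) + 123398) = ((92228 - 145203) - 187378)/(65/153 + 123398) = (-52975 - 187378)/(18879959/153) = -240353*153/18879959 = -36774009/18879959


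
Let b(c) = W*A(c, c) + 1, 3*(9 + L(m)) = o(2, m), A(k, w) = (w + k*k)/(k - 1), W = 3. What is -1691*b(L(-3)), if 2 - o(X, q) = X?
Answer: 174173/5 ≈ 34835.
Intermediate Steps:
o(X, q) = 2 - X
A(k, w) = (w + k**2)/(-1 + k)
L(m) = -9 (L(m) = -9 + (2 - 1*2)/3 = -9 + (2 - 2)/3 = -9 + (1/3)*0 = -9 + 0 = -9)
b(c) = 1 + 3*(c + c**2)/(-1 + c) (b(c) = 3*((c + c**2)/(-1 + c)) + 1 = 3*(c + c**2)/(-1 + c) + 1 = 1 + 3*(c + c**2)/(-1 + c))
-1691*b(L(-3)) = -1691*(-1 + 3*(-9)**2 + 4*(-9))/(-1 - 9) = -1691*(-1 + 3*81 - 36)/(-10) = -(-1691)*(-1 + 243 - 36)/10 = -(-1691)*206/10 = -1691*(-103/5) = 174173/5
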